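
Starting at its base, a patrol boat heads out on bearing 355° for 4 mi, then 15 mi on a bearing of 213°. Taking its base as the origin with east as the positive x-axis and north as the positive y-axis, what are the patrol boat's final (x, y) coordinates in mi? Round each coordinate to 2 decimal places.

Leg 1 (355°, 4 mi): east 4 sin 355° = -0.35, north 4 cos 355° = 3.98
Leg 2 (213°, 15 mi): east 15 sin 213° = -8.17, north 15 cos 213° = -12.58
Summing: -8.52 mi east, -8.60 mi north → (-8.52, -8.60).

(-8.52, -8.60)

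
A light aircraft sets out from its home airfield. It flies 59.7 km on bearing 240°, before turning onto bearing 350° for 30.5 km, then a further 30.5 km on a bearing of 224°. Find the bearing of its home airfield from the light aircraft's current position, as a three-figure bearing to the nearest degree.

074°

Leg 1 (240°, 59.7 km): east 59.7 sin 240° = -51.70, north 59.7 cos 240° = -29.85
Leg 2 (350°, 30.5 km): east 30.5 sin 350° = -5.30, north 30.5 cos 350° = 30.04
Leg 3 (224°, 30.5 km): east 30.5 sin 224° = -21.19, north 30.5 cos 224° = -21.94
Net displacement: -78.19 east, -21.75 north. Direction back to start is (78.19, 21.75): bearing = atan2(78.19, 21.75) mod 360° = 74.45° ≈ 074°.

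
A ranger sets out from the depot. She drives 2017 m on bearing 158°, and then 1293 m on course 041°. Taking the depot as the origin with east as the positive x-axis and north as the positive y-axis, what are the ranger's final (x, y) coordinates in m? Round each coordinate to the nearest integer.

Leg 1 (158°, 2017 m): east 2017 sin 158° = 755.58, north 2017 cos 158° = -1870.13
Leg 2 (041°, 1293 m): east 1293 sin 41° = 848.28, north 1293 cos 41° = 975.84
Summing: 1603.87 m east, -894.29 m north → (1604, -894).

(1604, -894)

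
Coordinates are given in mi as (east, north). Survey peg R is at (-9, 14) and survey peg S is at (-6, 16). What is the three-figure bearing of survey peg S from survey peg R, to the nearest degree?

056°

Δeast = -6 − -9 = 3.00; Δnorth = 16 − 14 = 2.00.
Bearing = atan2(Δeast, Δnorth) mod 360° = 56.31° ≈ 056°.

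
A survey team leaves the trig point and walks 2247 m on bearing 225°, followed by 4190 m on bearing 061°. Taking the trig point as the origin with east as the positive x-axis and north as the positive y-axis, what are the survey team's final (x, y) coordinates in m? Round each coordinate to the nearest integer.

Leg 1 (225°, 2247 m): east 2247 sin 225° = -1588.87, north 2247 cos 225° = -1588.87
Leg 2 (061°, 4190 m): east 4190 sin 61° = 3664.66, north 4190 cos 61° = 2031.35
Summing: 2075.79 m east, 442.48 m north → (2076, 442).

(2076, 442)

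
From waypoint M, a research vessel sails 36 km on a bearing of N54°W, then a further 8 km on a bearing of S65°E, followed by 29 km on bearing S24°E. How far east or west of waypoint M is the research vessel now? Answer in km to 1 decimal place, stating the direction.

10.1 km west

Leg 1 (N54°W, 36 km): east 36 sin 306° = -29.12, north 36 cos 306° = 21.16
Leg 2 (S65°E, 8 km): east 8 sin 115° = 7.25, north 8 cos 115° = -3.38
Leg 3 (S24°E, 29 km): east 29 sin 156° = 11.80, north 29 cos 156° = -26.49
Net east component: -10.08 km.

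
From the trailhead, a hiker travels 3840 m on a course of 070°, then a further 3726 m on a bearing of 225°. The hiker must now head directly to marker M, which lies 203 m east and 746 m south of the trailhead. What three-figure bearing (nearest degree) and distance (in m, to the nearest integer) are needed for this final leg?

307°, 962 m

Leg 1 (070°, 3840 m): east 3840 sin 70° = 3608.42, north 3840 cos 70° = 1313.36
Leg 2 (225°, 3726 m): east 3726 sin 225° = -2634.68, north 3726 cos 225° = -2634.68
Current position: (973.74, -1321.32). Target: (203, -746). Remaining: Δeast = -770.74, Δnorth = 575.32.
Bearing = atan2(-770.74, 575.32) mod 360° = 306.74°; distance = √((-770.74)² + (575.32)²) = 961.788 m.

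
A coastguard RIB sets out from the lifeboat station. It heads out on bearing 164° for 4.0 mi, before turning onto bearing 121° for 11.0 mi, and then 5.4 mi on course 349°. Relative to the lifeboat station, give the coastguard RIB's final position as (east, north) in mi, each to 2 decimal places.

Leg 1 (164°, 4.0 mi): east 4.0 sin 164° = 1.10, north 4.0 cos 164° = -3.85
Leg 2 (121°, 11.0 mi): east 11.0 sin 121° = 9.43, north 11.0 cos 121° = -5.67
Leg 3 (349°, 5.4 mi): east 5.4 sin 349° = -1.03, north 5.4 cos 349° = 5.30
Summing: 9.50 mi east, -4.21 mi north → (9.50, -4.21).

(9.50, -4.21)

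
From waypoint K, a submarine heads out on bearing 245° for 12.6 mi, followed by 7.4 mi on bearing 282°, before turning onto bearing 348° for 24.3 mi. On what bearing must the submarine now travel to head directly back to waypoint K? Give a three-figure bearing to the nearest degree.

130°

Leg 1 (245°, 12.6 mi): east 12.6 sin 245° = -11.42, north 12.6 cos 245° = -5.32
Leg 2 (282°, 7.4 mi): east 7.4 sin 282° = -7.24, north 7.4 cos 282° = 1.54
Leg 3 (348°, 24.3 mi): east 24.3 sin 348° = -5.05, north 24.3 cos 348° = 23.77
Net displacement: -23.71 east, 19.98 north. Direction back to start is (23.71, -19.98): bearing = atan2(23.71, -19.98) mod 360° = 130.12° ≈ 130°.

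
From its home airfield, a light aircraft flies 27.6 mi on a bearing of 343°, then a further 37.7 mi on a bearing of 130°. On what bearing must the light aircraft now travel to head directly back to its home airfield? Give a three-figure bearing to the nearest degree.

264°

Leg 1 (343°, 27.6 mi): east 27.6 sin 343° = -8.07, north 27.6 cos 343° = 26.39
Leg 2 (130°, 37.7 mi): east 37.7 sin 130° = 28.88, north 37.7 cos 130° = -24.23
Net displacement: 20.81 east, 2.16 north. Direction back to start is (-20.81, -2.16): bearing = atan2(-20.81, -2.16) mod 360° = 264.07° ≈ 264°.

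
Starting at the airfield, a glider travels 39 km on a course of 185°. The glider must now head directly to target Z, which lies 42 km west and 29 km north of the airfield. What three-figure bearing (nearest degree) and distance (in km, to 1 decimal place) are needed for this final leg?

330°, 78.1 km

Leg 1 (185°, 39 km): east 39 sin 185° = -3.40, north 39 cos 185° = -38.85
Current position: (-3.40, -38.85). Target: (-42, 29). Remaining: Δeast = -38.60, Δnorth = 67.85.
Bearing = atan2(-38.60, 67.85) mod 360° = 330.36°; distance = √((-38.60)² + (67.85)²) = 78.063 km.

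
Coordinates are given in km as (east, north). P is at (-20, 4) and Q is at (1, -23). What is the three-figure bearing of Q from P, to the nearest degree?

Δeast = 1 − -20 = 21.00; Δnorth = -23 − 4 = -27.00.
Bearing = atan2(Δeast, Δnorth) mod 360° = 142.13° ≈ 142°.

142°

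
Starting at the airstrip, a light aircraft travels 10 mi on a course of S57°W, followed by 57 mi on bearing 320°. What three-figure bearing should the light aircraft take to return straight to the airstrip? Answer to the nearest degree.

Leg 1 (S57°W, 10 mi): east 10 sin 237° = -8.39, north 10 cos 237° = -5.45
Leg 2 (320°, 57 mi): east 57 sin 320° = -36.64, north 57 cos 320° = 43.66
Net displacement: -45.03 east, 38.22 north. Direction back to start is (45.03, -38.22): bearing = atan2(45.03, -38.22) mod 360° = 130.32° ≈ 130°.

130°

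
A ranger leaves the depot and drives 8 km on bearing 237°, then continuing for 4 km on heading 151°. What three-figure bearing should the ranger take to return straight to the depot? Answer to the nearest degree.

Leg 1 (237°, 8 km): east 8 sin 237° = -6.71, north 8 cos 237° = -4.36
Leg 2 (151°, 4 km): east 4 sin 151° = 1.94, north 4 cos 151° = -3.50
Net displacement: -4.77 east, -7.86 north. Direction back to start is (4.77, 7.86): bearing = atan2(4.77, 7.86) mod 360° = 31.27° ≈ 031°.

031°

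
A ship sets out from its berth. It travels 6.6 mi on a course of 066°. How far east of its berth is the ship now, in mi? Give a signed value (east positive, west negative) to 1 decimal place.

6.0 mi

Leg 1 (066°, 6.6 mi): east 6.6 sin 66° = 6.03, north 6.6 cos 66° = 2.68
Net east component: 6.03 mi.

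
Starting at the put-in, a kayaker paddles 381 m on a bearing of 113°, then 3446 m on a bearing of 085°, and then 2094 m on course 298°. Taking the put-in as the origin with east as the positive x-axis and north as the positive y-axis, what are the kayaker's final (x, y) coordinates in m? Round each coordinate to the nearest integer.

Leg 1 (113°, 381 m): east 381 sin 113° = 350.71, north 381 cos 113° = -148.87
Leg 2 (085°, 3446 m): east 3446 sin 85° = 3432.89, north 3446 cos 85° = 300.34
Leg 3 (298°, 2094 m): east 2094 sin 298° = -1848.89, north 2094 cos 298° = 983.07
Summing: 1934.71 m east, 1134.54 m north → (1935, 1135).

(1935, 1135)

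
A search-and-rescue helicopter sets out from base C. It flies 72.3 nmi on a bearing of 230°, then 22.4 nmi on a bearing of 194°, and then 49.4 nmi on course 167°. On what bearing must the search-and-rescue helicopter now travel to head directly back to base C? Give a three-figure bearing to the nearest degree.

Leg 1 (230°, 72.3 nmi): east 72.3 sin 230° = -55.39, north 72.3 cos 230° = -46.47
Leg 2 (194°, 22.4 nmi): east 22.4 sin 194° = -5.42, north 22.4 cos 194° = -21.73
Leg 3 (167°, 49.4 nmi): east 49.4 sin 167° = 11.11, north 49.4 cos 167° = -48.13
Net displacement: -49.69 east, -116.34 north. Direction back to start is (49.69, 116.34): bearing = atan2(49.69, 116.34) mod 360° = 23.13° ≈ 023°.

023°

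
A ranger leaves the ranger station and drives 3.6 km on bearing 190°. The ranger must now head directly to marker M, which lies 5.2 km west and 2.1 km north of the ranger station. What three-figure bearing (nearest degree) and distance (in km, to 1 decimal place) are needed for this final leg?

Leg 1 (190°, 3.6 km): east 3.6 sin 190° = -0.63, north 3.6 cos 190° = -3.55
Current position: (-0.63, -3.55). Target: (-5.2, 2.1). Remaining: Δeast = -4.57, Δnorth = 5.65.
Bearing = atan2(-4.57, 5.65) mod 360° = 320.98°; distance = √((-4.57)² + (5.65)²) = 7.266 km.

321°, 7.3 km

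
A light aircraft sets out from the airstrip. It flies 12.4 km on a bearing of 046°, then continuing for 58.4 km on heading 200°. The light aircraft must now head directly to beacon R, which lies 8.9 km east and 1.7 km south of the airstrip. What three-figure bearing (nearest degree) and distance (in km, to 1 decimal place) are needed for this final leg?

024°, 48.8 km

Leg 1 (046°, 12.4 km): east 12.4 sin 46° = 8.92, north 12.4 cos 46° = 8.61
Leg 2 (200°, 58.4 km): east 58.4 sin 200° = -19.97, north 58.4 cos 200° = -54.88
Current position: (-11.05, -46.26). Target: (8.9, -1.7). Remaining: Δeast = 19.95, Δnorth = 44.56.
Bearing = atan2(19.95, 44.56) mod 360° = 24.12°; distance = √((19.95)² + (44.56)²) = 48.828 km.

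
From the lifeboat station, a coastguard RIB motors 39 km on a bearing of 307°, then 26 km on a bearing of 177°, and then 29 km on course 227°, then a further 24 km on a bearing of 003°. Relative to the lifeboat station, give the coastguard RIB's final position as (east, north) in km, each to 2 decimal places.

(-49.74, 1.70)

Leg 1 (307°, 39 km): east 39 sin 307° = -31.15, north 39 cos 307° = 23.47
Leg 2 (177°, 26 km): east 26 sin 177° = 1.36, north 26 cos 177° = -25.96
Leg 3 (227°, 29 km): east 29 sin 227° = -21.21, north 29 cos 227° = -19.78
Leg 4 (003°, 24 km): east 24 sin 3° = 1.26, north 24 cos 3° = 23.97
Summing: -49.74 km east, 1.70 km north → (-49.74, 1.70).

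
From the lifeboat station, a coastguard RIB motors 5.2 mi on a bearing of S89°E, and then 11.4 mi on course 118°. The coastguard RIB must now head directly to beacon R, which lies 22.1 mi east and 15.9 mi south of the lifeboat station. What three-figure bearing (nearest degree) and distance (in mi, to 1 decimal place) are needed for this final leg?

147°, 12.5 mi

Leg 1 (S89°E, 5.2 mi): east 5.2 sin 91° = 5.20, north 5.2 cos 91° = -0.09
Leg 2 (118°, 11.4 mi): east 11.4 sin 118° = 10.07, north 11.4 cos 118° = -5.35
Current position: (15.26, -5.44). Target: (22.1, -15.9). Remaining: Δeast = 6.84, Δnorth = -10.46.
Bearing = atan2(6.84, -10.46) mod 360° = 146.83°; distance = √((6.84)² + (-10.46)²) = 12.493 mi.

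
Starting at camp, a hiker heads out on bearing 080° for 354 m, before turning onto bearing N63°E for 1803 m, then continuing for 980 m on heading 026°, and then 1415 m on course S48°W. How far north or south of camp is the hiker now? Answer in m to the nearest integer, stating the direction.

Leg 1 (080°, 354 m): east 354 sin 80° = 348.62, north 354 cos 80° = 61.47
Leg 2 (N63°E, 1803 m): east 1803 sin 63° = 1606.48, north 1803 cos 63° = 818.54
Leg 3 (026°, 980 m): east 980 sin 26° = 429.60, north 980 cos 26° = 880.82
Leg 4 (S48°W, 1415 m): east 1415 sin 228° = -1051.55, north 1415 cos 228° = -946.82
Net north component: 814.01 m.

814 m north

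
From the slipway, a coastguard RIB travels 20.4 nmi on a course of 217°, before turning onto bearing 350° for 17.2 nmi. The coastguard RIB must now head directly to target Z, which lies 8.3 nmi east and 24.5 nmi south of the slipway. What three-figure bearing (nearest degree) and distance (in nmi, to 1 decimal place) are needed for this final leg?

137°, 34.5 nmi

Leg 1 (217°, 20.4 nmi): east 20.4 sin 217° = -12.28, north 20.4 cos 217° = -16.29
Leg 2 (350°, 17.2 nmi): east 17.2 sin 350° = -2.99, north 17.2 cos 350° = 16.94
Current position: (-15.26, 0.65). Target: (8.3, -24.5). Remaining: Δeast = 23.56, Δnorth = -25.15.
Bearing = atan2(23.56, -25.15) mod 360° = 136.86°; distance = √((23.56)² + (-25.15)²) = 34.462 nmi.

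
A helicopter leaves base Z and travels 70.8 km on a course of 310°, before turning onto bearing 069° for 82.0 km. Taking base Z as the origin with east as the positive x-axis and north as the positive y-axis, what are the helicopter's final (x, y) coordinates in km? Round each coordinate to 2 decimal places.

Leg 1 (310°, 70.8 km): east 70.8 sin 310° = -54.24, north 70.8 cos 310° = 45.51
Leg 2 (069°, 82.0 km): east 82.0 sin 69° = 76.55, north 82.0 cos 69° = 29.39
Summing: 22.32 km east, 74.90 km north → (22.32, 74.90).

(22.32, 74.90)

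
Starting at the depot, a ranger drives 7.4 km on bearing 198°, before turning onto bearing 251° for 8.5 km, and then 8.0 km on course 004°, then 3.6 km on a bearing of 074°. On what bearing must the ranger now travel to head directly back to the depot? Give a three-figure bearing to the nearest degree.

082°

Leg 1 (198°, 7.4 km): east 7.4 sin 198° = -2.29, north 7.4 cos 198° = -7.04
Leg 2 (251°, 8.5 km): east 8.5 sin 251° = -8.04, north 8.5 cos 251° = -2.77
Leg 3 (004°, 8.0 km): east 8.0 sin 4° = 0.56, north 8.0 cos 4° = 7.98
Leg 4 (074°, 3.6 km): east 3.6 sin 74° = 3.46, north 3.6 cos 74° = 0.99
Net displacement: -6.31 east, -0.83 north. Direction back to start is (6.31, 0.83): bearing = atan2(6.31, 0.83) mod 360° = 82.48° ≈ 082°.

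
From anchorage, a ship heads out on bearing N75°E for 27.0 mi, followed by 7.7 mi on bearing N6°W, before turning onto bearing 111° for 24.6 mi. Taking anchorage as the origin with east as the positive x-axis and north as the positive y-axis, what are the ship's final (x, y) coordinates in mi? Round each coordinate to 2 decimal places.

(48.24, 5.83)

Leg 1 (N75°E, 27.0 mi): east 27.0 sin 75° = 26.08, north 27.0 cos 75° = 6.99
Leg 2 (N6°W, 7.7 mi): east 7.7 sin 354° = -0.80, north 7.7 cos 354° = 7.66
Leg 3 (111°, 24.6 mi): east 24.6 sin 111° = 22.97, north 24.6 cos 111° = -8.82
Summing: 48.24 mi east, 5.83 mi north → (48.24, 5.83).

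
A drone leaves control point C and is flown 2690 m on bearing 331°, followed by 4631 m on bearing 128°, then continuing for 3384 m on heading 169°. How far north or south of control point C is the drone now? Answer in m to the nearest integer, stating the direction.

3820 m south

Leg 1 (331°, 2690 m): east 2690 sin 331° = -1304.14, north 2690 cos 331° = 2352.73
Leg 2 (128°, 4631 m): east 4631 sin 128° = 3649.28, north 4631 cos 128° = -2851.13
Leg 3 (169°, 3384 m): east 3384 sin 169° = 645.70, north 3384 cos 169° = -3321.83
Net north component: -3820.23 m.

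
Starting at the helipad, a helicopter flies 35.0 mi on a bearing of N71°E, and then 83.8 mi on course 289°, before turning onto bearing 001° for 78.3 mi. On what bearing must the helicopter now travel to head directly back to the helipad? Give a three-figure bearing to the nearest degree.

Leg 1 (N71°E, 35.0 mi): east 35.0 sin 71° = 33.09, north 35.0 cos 71° = 11.39
Leg 2 (289°, 83.8 mi): east 83.8 sin 289° = -79.23, north 83.8 cos 289° = 27.28
Leg 3 (001°, 78.3 mi): east 78.3 sin 1° = 1.37, north 78.3 cos 1° = 78.29
Net displacement: -44.77 east, 116.97 north. Direction back to start is (44.77, -116.97): bearing = atan2(44.77, -116.97) mod 360° = 159.05° ≈ 159°.

159°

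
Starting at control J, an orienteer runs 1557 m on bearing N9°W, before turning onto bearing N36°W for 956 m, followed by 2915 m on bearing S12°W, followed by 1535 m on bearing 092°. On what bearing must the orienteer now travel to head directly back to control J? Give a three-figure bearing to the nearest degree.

Leg 1 (N9°W, 1557 m): east 1557 sin 351° = -243.57, north 1557 cos 351° = 1537.83
Leg 2 (N36°W, 956 m): east 956 sin 324° = -561.92, north 956 cos 324° = 773.42
Leg 3 (S12°W, 2915 m): east 2915 sin 192° = -606.06, north 2915 cos 192° = -2851.30
Leg 4 (092°, 1535 m): east 1535 sin 92° = 1534.06, north 1535 cos 92° = -53.57
Net displacement: 122.51 east, -593.62 north. Direction back to start is (-122.51, 593.62): bearing = atan2(-122.51, 593.62) mod 360° = 348.34° ≈ 348°.

348°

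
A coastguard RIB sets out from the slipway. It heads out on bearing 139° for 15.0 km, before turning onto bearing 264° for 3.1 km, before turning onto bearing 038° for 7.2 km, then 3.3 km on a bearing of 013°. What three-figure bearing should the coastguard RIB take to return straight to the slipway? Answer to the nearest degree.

Leg 1 (139°, 15.0 km): east 15.0 sin 139° = 9.84, north 15.0 cos 139° = -11.32
Leg 2 (264°, 3.1 km): east 3.1 sin 264° = -3.08, north 3.1 cos 264° = -0.32
Leg 3 (038°, 7.2 km): east 7.2 sin 38° = 4.43, north 7.2 cos 38° = 5.67
Leg 4 (013°, 3.3 km): east 3.3 sin 13° = 0.74, north 3.3 cos 13° = 3.22
Net displacement: 11.93 east, -2.76 north. Direction back to start is (-11.93, 2.76): bearing = atan2(-11.93, 2.76) mod 360° = 283.00° ≈ 283°.

283°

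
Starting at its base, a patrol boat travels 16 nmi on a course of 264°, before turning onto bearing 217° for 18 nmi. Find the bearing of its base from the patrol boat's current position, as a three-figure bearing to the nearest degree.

059°

Leg 1 (264°, 16 nmi): east 16 sin 264° = -15.91, north 16 cos 264° = -1.67
Leg 2 (217°, 18 nmi): east 18 sin 217° = -10.83, north 18 cos 217° = -14.38
Net displacement: -26.75 east, -16.05 north. Direction back to start is (26.75, 16.05): bearing = atan2(26.75, 16.05) mod 360° = 59.03° ≈ 059°.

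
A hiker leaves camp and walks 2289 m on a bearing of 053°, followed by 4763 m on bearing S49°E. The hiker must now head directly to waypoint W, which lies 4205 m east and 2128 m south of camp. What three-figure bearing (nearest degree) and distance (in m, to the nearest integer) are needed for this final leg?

253°, 1276 m

Leg 1 (053°, 2289 m): east 2289 sin 53° = 1828.08, north 2289 cos 53° = 1377.55
Leg 2 (S49°E, 4763 m): east 4763 sin 131° = 3594.68, north 4763 cos 131° = -3124.81
Current position: (5422.76, -1747.25). Target: (4205, -2128). Remaining: Δeast = -1217.76, Δnorth = -380.75.
Bearing = atan2(-1217.76, -380.75) mod 360° = 252.64°; distance = √((-1217.76)² + (-380.75)²) = 1275.893 m.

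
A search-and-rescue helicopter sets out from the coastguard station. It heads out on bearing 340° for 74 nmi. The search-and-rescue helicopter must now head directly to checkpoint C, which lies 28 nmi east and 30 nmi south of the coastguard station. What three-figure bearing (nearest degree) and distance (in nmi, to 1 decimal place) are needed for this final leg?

152°, 112.9 nmi

Leg 1 (340°, 74 nmi): east 74 sin 340° = -25.31, north 74 cos 340° = 69.54
Current position: (-25.31, 69.54). Target: (28, -30). Remaining: Δeast = 53.31, Δnorth = -99.54.
Bearing = atan2(53.31, -99.54) mod 360° = 151.83°; distance = √((53.31)² + (-99.54)²) = 112.914 nmi.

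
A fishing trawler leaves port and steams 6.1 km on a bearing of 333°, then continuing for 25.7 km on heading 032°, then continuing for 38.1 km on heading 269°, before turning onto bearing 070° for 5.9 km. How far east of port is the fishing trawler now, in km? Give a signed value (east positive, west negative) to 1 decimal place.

-21.7 km

Leg 1 (333°, 6.1 km): east 6.1 sin 333° = -2.77, north 6.1 cos 333° = 5.44
Leg 2 (032°, 25.7 km): east 25.7 sin 32° = 13.62, north 25.7 cos 32° = 21.79
Leg 3 (269°, 38.1 km): east 38.1 sin 269° = -38.09, north 38.1 cos 269° = -0.66
Leg 4 (070°, 5.9 km): east 5.9 sin 70° = 5.54, north 5.9 cos 70° = 2.02
Net east component: -21.70 km.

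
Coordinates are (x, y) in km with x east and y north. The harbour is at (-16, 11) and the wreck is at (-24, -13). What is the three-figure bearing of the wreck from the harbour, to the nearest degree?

Δeast = -24 − -16 = -8.00; Δnorth = -13 − 11 = -24.00.
Bearing = atan2(Δeast, Δnorth) mod 360° = 198.43° ≈ 198°.

198°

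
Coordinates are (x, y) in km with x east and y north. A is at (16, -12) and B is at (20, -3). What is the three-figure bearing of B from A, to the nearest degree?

024°

Δeast = 20 − 16 = 4.00; Δnorth = -3 − -12 = 9.00.
Bearing = atan2(Δeast, Δnorth) mod 360° = 23.96° ≈ 024°.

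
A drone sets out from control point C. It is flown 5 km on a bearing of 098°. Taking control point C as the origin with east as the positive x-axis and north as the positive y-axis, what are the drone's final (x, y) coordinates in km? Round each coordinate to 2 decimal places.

Leg 1 (098°, 5 km): east 5 sin 98° = 4.95, north 5 cos 98° = -0.70
Summing: 4.95 km east, -0.70 km north → (4.95, -0.70).

(4.95, -0.70)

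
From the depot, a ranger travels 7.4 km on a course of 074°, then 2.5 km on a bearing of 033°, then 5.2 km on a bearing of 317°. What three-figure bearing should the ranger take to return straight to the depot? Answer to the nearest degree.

Leg 1 (074°, 7.4 km): east 7.4 sin 74° = 7.11, north 7.4 cos 74° = 2.04
Leg 2 (033°, 2.5 km): east 2.5 sin 33° = 1.36, north 2.5 cos 33° = 2.10
Leg 3 (317°, 5.2 km): east 5.2 sin 317° = -3.55, north 5.2 cos 317° = 3.80
Net displacement: 4.93 east, 7.94 north. Direction back to start is (-4.93, -7.94): bearing = atan2(-4.93, -7.94) mod 360° = 211.83° ≈ 212°.

212°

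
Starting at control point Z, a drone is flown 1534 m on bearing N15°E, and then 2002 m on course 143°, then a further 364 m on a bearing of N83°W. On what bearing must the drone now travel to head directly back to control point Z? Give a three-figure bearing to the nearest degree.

Leg 1 (N15°E, 1534 m): east 1534 sin 15° = 397.03, north 1534 cos 15° = 1481.73
Leg 2 (143°, 2002 m): east 2002 sin 143° = 1204.83, north 2002 cos 143° = -1598.87
Leg 3 (N83°W, 364 m): east 364 sin 277° = -361.29, north 364 cos 277° = 44.36
Net displacement: 1240.58 east, -72.78 north. Direction back to start is (-1240.58, 72.78): bearing = atan2(-1240.58, 72.78) mod 360° = 273.36° ≈ 273°.

273°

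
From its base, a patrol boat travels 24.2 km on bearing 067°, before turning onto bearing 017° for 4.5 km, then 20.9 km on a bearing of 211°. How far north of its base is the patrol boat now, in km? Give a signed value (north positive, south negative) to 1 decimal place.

Leg 1 (067°, 24.2 km): east 24.2 sin 67° = 22.28, north 24.2 cos 67° = 9.46
Leg 2 (017°, 4.5 km): east 4.5 sin 17° = 1.32, north 4.5 cos 17° = 4.30
Leg 3 (211°, 20.9 km): east 20.9 sin 211° = -10.76, north 20.9 cos 211° = -17.91
Net north component: -4.16 km.

-4.2 km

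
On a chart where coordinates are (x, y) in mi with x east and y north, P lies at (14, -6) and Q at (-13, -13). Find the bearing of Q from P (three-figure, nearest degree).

255°

Δeast = -13 − 14 = -27.00; Δnorth = -13 − -6 = -7.00.
Bearing = atan2(Δeast, Δnorth) mod 360° = 255.47° ≈ 255°.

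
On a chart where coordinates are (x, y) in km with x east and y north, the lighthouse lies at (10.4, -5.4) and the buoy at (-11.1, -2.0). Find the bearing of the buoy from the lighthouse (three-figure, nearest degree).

279°

Δeast = -11.1 − 10.4 = -21.50; Δnorth = -2.0 − -5.4 = 3.40.
Bearing = atan2(Δeast, Δnorth) mod 360° = 278.99° ≈ 279°.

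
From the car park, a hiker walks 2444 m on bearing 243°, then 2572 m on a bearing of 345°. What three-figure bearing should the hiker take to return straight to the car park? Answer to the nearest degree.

Leg 1 (243°, 2444 m): east 2444 sin 243° = -2177.62, north 2444 cos 243° = -1109.55
Leg 2 (345°, 2572 m): east 2572 sin 345° = -665.68, north 2572 cos 345° = 2484.36
Net displacement: -2843.30 east, 1374.81 north. Direction back to start is (2843.30, -1374.81): bearing = atan2(2843.30, -1374.81) mod 360° = 115.80° ≈ 116°.

116°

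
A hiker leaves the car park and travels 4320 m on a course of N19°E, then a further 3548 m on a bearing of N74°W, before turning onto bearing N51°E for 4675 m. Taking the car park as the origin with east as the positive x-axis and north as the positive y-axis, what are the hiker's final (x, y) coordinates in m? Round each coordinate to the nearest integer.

Leg 1 (N19°E, 4320 m): east 4320 sin 19° = 1406.45, north 4320 cos 19° = 4084.64
Leg 2 (N74°W, 3548 m): east 3548 sin 286° = -3410.56, north 3548 cos 286° = 977.96
Leg 3 (N51°E, 4675 m): east 4675 sin 51° = 3633.16, north 4675 cos 51° = 2942.07
Summing: 1629.06 m east, 8004.67 m north → (1629, 8005).

(1629, 8005)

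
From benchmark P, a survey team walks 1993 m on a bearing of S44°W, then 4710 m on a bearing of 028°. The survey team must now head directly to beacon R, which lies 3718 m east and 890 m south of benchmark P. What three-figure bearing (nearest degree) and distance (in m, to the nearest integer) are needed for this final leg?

Leg 1 (S44°W, 1993 m): east 1993 sin 224° = -1384.45, north 1993 cos 224° = -1433.64
Leg 2 (028°, 4710 m): east 4710 sin 28° = 2211.21, north 4710 cos 28° = 4158.68
Current position: (826.76, 2725.04). Target: (3718, -890). Remaining: Δeast = 2891.24, Δnorth = -3615.04.
Bearing = atan2(2891.24, -3615.04) mod 360° = 141.35°; distance = √((2891.24)² + (-3615.04)²) = 4629.016 m.

141°, 4629 m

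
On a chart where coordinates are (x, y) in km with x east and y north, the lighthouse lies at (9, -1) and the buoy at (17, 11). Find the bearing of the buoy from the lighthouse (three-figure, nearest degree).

034°

Δeast = 17 − 9 = 8.00; Δnorth = 11 − -1 = 12.00.
Bearing = atan2(Δeast, Δnorth) mod 360° = 33.69° ≈ 034°.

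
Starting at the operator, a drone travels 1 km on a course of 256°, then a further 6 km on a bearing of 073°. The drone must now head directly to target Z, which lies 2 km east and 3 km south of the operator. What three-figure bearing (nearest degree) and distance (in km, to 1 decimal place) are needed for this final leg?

Leg 1 (256°, 1 km): east 1 sin 256° = -0.97, north 1 cos 256° = -0.24
Leg 2 (073°, 6 km): east 6 sin 73° = 5.74, north 6 cos 73° = 1.75
Current position: (4.77, 1.51). Target: (2, -3). Remaining: Δeast = -2.77, Δnorth = -4.51.
Bearing = atan2(-2.77, -4.51) mod 360° = 211.52°; distance = √((-2.77)² + (-4.51)²) = 5.293 km.

212°, 5.3 km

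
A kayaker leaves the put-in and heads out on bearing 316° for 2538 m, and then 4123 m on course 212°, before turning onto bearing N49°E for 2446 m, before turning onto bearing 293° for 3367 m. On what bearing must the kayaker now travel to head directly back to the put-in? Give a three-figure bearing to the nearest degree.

104°

Leg 1 (316°, 2538 m): east 2538 sin 316° = -1763.04, north 2538 cos 316° = 1825.68
Leg 2 (212°, 4123 m): east 4123 sin 212° = -2184.86, north 4123 cos 212° = -3496.50
Leg 3 (N49°E, 2446 m): east 2446 sin 49° = 1846.02, north 2446 cos 49° = 1604.72
Leg 4 (293°, 3367 m): east 3367 sin 293° = -3099.34, north 3367 cos 293° = 1315.59
Net displacement: -5201.22 east, 1249.49 north. Direction back to start is (5201.22, -1249.49): bearing = atan2(5201.22, -1249.49) mod 360° = 103.51° ≈ 104°.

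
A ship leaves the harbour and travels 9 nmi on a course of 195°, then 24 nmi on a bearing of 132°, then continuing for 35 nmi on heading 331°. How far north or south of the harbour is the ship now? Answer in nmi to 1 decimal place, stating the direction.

Leg 1 (195°, 9 nmi): east 9 sin 195° = -2.33, north 9 cos 195° = -8.69
Leg 2 (132°, 24 nmi): east 24 sin 132° = 17.84, north 24 cos 132° = -16.06
Leg 3 (331°, 35 nmi): east 35 sin 331° = -16.97, north 35 cos 331° = 30.61
Net north component: 5.86 nmi.

5.9 nmi north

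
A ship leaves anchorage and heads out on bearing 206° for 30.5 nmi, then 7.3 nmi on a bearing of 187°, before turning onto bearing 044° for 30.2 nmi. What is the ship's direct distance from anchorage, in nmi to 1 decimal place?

14.6 nmi

Leg 1 (206°, 30.5 nmi): east 30.5 sin 206° = -13.37, north 30.5 cos 206° = -27.41
Leg 2 (187°, 7.3 nmi): east 7.3 sin 187° = -0.89, north 7.3 cos 187° = -7.25
Leg 3 (044°, 30.2 nmi): east 30.2 sin 44° = 20.98, north 30.2 cos 44° = 21.72
Net: 6.72 east, -12.93 north. Distance = √((6.72)² + (-12.93)²) = 14.576 nmi.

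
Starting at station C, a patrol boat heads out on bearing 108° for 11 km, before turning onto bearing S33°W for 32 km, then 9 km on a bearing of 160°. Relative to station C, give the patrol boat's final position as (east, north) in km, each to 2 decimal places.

(-3.89, -38.69)

Leg 1 (108°, 11 km): east 11 sin 108° = 10.46, north 11 cos 108° = -3.40
Leg 2 (S33°W, 32 km): east 32 sin 213° = -17.43, north 32 cos 213° = -26.84
Leg 3 (160°, 9 km): east 9 sin 160° = 3.08, north 9 cos 160° = -8.46
Summing: -3.89 km east, -38.69 km north → (-3.89, -38.69).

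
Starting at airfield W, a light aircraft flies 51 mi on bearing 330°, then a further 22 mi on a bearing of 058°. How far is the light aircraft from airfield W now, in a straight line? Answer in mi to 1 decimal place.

56.2 mi

Leg 1 (330°, 51 mi): east 51 sin 330° = -25.50, north 51 cos 330° = 44.17
Leg 2 (058°, 22 mi): east 22 sin 58° = 18.66, north 22 cos 58° = 11.66
Net: -6.84 east, 55.83 north. Distance = √((-6.84)² + (55.83)²) = 56.243 mi.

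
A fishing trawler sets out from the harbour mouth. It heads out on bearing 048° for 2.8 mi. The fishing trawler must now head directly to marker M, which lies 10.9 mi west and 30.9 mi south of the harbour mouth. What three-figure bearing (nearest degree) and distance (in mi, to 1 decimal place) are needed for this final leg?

202°, 35.3 mi

Leg 1 (048°, 2.8 mi): east 2.8 sin 48° = 2.08, north 2.8 cos 48° = 1.87
Current position: (2.08, 1.87). Target: (-10.9, -30.9). Remaining: Δeast = -12.98, Δnorth = -32.77.
Bearing = atan2(-12.98, -32.77) mod 360° = 201.61°; distance = √((-12.98)² + (-32.77)²) = 35.251 mi.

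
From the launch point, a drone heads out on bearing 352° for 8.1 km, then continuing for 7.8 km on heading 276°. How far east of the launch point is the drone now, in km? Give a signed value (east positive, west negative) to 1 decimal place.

Leg 1 (352°, 8.1 km): east 8.1 sin 352° = -1.13, north 8.1 cos 352° = 8.02
Leg 2 (276°, 7.8 km): east 7.8 sin 276° = -7.76, north 7.8 cos 276° = 0.82
Net east component: -8.88 km.

-8.9 km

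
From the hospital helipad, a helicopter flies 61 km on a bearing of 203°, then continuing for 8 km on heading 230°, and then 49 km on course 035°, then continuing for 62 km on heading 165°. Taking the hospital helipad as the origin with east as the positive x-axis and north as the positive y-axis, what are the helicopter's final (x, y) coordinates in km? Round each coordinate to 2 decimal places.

(14.19, -81.04)

Leg 1 (203°, 61 km): east 61 sin 203° = -23.83, north 61 cos 203° = -56.15
Leg 2 (230°, 8 km): east 8 sin 230° = -6.13, north 8 cos 230° = -5.14
Leg 3 (035°, 49 km): east 49 sin 35° = 28.11, north 49 cos 35° = 40.14
Leg 4 (165°, 62 km): east 62 sin 165° = 16.05, north 62 cos 165° = -59.89
Summing: 14.19 km east, -81.04 km north → (14.19, -81.04).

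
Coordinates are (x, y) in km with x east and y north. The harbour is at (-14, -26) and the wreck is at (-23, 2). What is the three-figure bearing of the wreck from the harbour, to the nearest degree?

Δeast = -23 − -14 = -9.00; Δnorth = 2 − -26 = 28.00.
Bearing = atan2(Δeast, Δnorth) mod 360° = 342.18° ≈ 342°.

342°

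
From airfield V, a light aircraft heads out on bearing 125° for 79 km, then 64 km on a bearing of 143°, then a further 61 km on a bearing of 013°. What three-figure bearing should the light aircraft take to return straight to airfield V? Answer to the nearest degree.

Leg 1 (125°, 79 km): east 79 sin 125° = 64.71, north 79 cos 125° = -45.31
Leg 2 (143°, 64 km): east 64 sin 143° = 38.52, north 64 cos 143° = -51.11
Leg 3 (013°, 61 km): east 61 sin 13° = 13.72, north 61 cos 13° = 59.44
Net displacement: 116.95 east, -36.99 north. Direction back to start is (-116.95, 36.99): bearing = atan2(-116.95, 36.99) mod 360° = 287.55° ≈ 288°.

288°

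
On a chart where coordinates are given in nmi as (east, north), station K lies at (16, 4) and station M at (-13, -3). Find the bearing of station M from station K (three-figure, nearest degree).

Δeast = -13 − 16 = -29.00; Δnorth = -3 − 4 = -7.00.
Bearing = atan2(Δeast, Δnorth) mod 360° = 256.43° ≈ 256°.

256°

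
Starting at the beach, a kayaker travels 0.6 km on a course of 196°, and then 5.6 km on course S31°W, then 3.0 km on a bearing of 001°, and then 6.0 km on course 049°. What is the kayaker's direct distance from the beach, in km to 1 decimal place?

2.2 km

Leg 1 (196°, 0.6 km): east 0.6 sin 196° = -0.17, north 0.6 cos 196° = -0.58
Leg 2 (S31°W, 5.6 km): east 5.6 sin 211° = -2.88, north 5.6 cos 211° = -4.80
Leg 3 (001°, 3.0 km): east 3.0 sin 1° = 0.05, north 3.0 cos 1° = 3.00
Leg 4 (049°, 6.0 km): east 6.0 sin 49° = 4.53, north 6.0 cos 49° = 3.94
Net: 1.53 east, 1.56 north. Distance = √((1.53)² + (1.56)²) = 2.185 km.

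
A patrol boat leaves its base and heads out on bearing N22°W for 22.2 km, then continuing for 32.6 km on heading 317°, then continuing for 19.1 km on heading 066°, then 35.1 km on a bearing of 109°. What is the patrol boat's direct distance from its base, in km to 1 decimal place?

Leg 1 (N22°W, 22.2 km): east 22.2 sin 338° = -8.32, north 22.2 cos 338° = 20.58
Leg 2 (317°, 32.6 km): east 32.6 sin 317° = -22.23, north 32.6 cos 317° = 23.84
Leg 3 (066°, 19.1 km): east 19.1 sin 66° = 17.45, north 19.1 cos 66° = 7.77
Leg 4 (109°, 35.1 km): east 35.1 sin 109° = 33.19, north 35.1 cos 109° = -11.43
Net: 20.09 east, 40.77 north. Distance = √((20.09)² + (40.77)²) = 45.447 km.

45.4 km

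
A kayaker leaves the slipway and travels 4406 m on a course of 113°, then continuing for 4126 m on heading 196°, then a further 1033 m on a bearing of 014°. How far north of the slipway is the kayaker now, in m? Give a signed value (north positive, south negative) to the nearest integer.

-4685 m

Leg 1 (113°, 4406 m): east 4406 sin 113° = 4055.74, north 4406 cos 113° = -1721.56
Leg 2 (196°, 4126 m): east 4126 sin 196° = -1137.28, north 4126 cos 196° = -3966.17
Leg 3 (014°, 1033 m): east 1033 sin 14° = 249.91, north 1033 cos 14° = 1002.32
Net north component: -4685.41 m.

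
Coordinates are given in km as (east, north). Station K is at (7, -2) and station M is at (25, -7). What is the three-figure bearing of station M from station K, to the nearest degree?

106°

Δeast = 25 − 7 = 18.00; Δnorth = -7 − -2 = -5.00.
Bearing = atan2(Δeast, Δnorth) mod 360° = 105.52° ≈ 106°.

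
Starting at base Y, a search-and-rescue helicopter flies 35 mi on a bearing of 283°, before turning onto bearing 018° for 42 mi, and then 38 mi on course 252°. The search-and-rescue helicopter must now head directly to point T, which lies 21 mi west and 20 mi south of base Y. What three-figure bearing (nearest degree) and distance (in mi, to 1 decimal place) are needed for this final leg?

Leg 1 (283°, 35 mi): east 35 sin 283° = -34.10, north 35 cos 283° = 7.87
Leg 2 (018°, 42 mi): east 42 sin 18° = 12.98, north 42 cos 18° = 39.94
Leg 3 (252°, 38 mi): east 38 sin 252° = -36.14, north 38 cos 252° = -11.74
Current position: (-57.26, 36.08). Target: (-21, -20). Remaining: Δeast = 36.26, Δnorth = -56.08.
Bearing = atan2(36.26, -56.08) mod 360° = 147.11°; distance = √((36.26)² + (-56.08)²) = 66.780 mi.

147°, 66.8 mi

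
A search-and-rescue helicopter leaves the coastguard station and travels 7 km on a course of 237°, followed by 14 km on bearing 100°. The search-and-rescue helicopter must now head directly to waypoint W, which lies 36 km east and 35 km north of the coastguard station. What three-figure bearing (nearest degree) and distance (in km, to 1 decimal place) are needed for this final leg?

Leg 1 (237°, 7 km): east 7 sin 237° = -5.87, north 7 cos 237° = -3.81
Leg 2 (100°, 14 km): east 14 sin 100° = 13.79, north 14 cos 100° = -2.43
Current position: (7.92, -6.24). Target: (36, 35). Remaining: Δeast = 28.08, Δnorth = 41.24.
Bearing = atan2(28.08, 41.24) mod 360° = 34.25°; distance = √((28.08)² + (41.24)²) = 49.897 km.

034°, 49.9 km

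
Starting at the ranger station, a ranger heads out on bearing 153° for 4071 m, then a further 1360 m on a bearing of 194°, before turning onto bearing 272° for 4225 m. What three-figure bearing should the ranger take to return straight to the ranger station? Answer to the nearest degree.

029°

Leg 1 (153°, 4071 m): east 4071 sin 153° = 1848.20, north 4071 cos 153° = -3627.29
Leg 2 (194°, 1360 m): east 1360 sin 194° = -329.01, north 1360 cos 194° = -1319.60
Leg 3 (272°, 4225 m): east 4225 sin 272° = -4222.43, north 4225 cos 272° = 147.45
Net displacement: -2703.24 east, -4799.44 north. Direction back to start is (2703.24, 4799.44): bearing = atan2(2703.24, 4799.44) mod 360° = 29.39° ≈ 029°.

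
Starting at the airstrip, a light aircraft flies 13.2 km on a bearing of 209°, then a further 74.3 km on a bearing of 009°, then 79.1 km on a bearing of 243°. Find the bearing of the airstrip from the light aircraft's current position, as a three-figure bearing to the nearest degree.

Leg 1 (209°, 13.2 km): east 13.2 sin 209° = -6.40, north 13.2 cos 209° = -11.54
Leg 2 (009°, 74.3 km): east 74.3 sin 9° = 11.62, north 74.3 cos 9° = 73.39
Leg 3 (243°, 79.1 km): east 79.1 sin 243° = -70.48, north 79.1 cos 243° = -35.91
Net displacement: -65.26 east, 25.93 north. Direction back to start is (65.26, -25.93): bearing = atan2(65.26, -25.93) mod 360° = 111.67° ≈ 112°.

112°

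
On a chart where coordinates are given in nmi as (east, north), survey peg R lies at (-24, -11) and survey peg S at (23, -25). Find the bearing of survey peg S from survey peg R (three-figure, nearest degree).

107°

Δeast = 23 − -24 = 47.00; Δnorth = -25 − -11 = -14.00.
Bearing = atan2(Δeast, Δnorth) mod 360° = 106.59° ≈ 107°.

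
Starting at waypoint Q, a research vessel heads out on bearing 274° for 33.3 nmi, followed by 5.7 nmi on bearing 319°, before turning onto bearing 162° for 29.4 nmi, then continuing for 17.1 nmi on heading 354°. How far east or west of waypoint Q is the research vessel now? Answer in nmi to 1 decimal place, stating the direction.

Leg 1 (274°, 33.3 nmi): east 33.3 sin 274° = -33.22, north 33.3 cos 274° = 2.32
Leg 2 (319°, 5.7 nmi): east 5.7 sin 319° = -3.74, north 5.7 cos 319° = 4.30
Leg 3 (162°, 29.4 nmi): east 29.4 sin 162° = 9.09, north 29.4 cos 162° = -27.96
Leg 4 (354°, 17.1 nmi): east 17.1 sin 354° = -1.79, north 17.1 cos 354° = 17.01
Net east component: -29.66 nmi.

29.7 nmi west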